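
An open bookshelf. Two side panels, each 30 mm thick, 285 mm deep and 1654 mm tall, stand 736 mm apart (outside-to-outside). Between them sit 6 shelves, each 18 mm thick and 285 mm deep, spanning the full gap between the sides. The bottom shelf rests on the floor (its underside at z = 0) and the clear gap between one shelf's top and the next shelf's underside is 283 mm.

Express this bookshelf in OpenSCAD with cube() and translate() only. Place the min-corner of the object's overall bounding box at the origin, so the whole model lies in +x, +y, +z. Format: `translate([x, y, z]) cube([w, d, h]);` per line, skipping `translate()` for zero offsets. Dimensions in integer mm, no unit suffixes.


cube([30, 285, 1654]);
translate([706, 0, 0]) cube([30, 285, 1654]);
translate([30, 0, 0]) cube([676, 285, 18]);
translate([30, 0, 301]) cube([676, 285, 18]);
translate([30, 0, 602]) cube([676, 285, 18]);
translate([30, 0, 903]) cube([676, 285, 18]);
translate([30, 0, 1204]) cube([676, 285, 18]);
translate([30, 0, 1505]) cube([676, 285, 18]);


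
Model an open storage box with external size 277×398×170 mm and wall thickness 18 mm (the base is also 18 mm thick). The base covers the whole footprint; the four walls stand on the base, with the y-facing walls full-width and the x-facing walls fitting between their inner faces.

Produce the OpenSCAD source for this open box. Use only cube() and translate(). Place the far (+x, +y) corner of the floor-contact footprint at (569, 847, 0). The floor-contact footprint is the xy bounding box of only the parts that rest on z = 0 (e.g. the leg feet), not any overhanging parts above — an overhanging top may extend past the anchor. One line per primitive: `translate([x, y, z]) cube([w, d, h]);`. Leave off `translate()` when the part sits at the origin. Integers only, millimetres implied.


translate([292, 449, 0]) cube([277, 398, 18]);
translate([292, 449, 18]) cube([277, 18, 152]);
translate([292, 829, 18]) cube([277, 18, 152]);
translate([292, 467, 18]) cube([18, 362, 152]);
translate([551, 467, 18]) cube([18, 362, 152]);


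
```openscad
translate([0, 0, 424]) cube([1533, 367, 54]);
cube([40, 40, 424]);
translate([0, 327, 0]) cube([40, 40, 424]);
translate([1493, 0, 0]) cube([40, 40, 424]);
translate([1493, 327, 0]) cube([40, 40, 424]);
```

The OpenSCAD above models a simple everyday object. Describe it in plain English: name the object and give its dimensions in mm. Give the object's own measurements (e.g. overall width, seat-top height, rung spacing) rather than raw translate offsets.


A long wooden bench with a 1533 mm (x) × 367 mm (y) seat, 54 mm thick, its top surface 478 mm above the floor. Four 40 mm square legs at the seat corners, flush with the edges, run from z = 0 to the seat underside.


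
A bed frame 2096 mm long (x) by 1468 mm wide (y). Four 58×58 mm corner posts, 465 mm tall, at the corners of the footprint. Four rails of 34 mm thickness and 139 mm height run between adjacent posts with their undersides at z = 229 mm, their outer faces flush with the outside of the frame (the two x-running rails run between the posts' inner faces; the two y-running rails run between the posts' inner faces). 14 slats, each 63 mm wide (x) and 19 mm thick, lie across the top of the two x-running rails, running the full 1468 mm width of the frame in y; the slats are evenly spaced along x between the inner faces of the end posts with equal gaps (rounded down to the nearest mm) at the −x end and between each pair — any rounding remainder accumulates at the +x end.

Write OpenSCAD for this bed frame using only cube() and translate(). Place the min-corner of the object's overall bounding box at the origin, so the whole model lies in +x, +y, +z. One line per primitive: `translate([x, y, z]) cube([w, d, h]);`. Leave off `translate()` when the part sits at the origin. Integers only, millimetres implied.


cube([58, 58, 465]);
translate([0, 1410, 0]) cube([58, 58, 465]);
translate([2038, 0, 0]) cube([58, 58, 465]);
translate([2038, 1410, 0]) cube([58, 58, 465]);
translate([58, 0, 229]) cube([1980, 34, 139]);
translate([58, 1434, 229]) cube([1980, 34, 139]);
translate([0, 58, 229]) cube([34, 1352, 139]);
translate([2062, 58, 229]) cube([34, 1352, 139]);
translate([131, 0, 368]) cube([63, 1468, 19]);
translate([267, 0, 368]) cube([63, 1468, 19]);
translate([403, 0, 368]) cube([63, 1468, 19]);
translate([539, 0, 368]) cube([63, 1468, 19]);
translate([675, 0, 368]) cube([63, 1468, 19]);
translate([811, 0, 368]) cube([63, 1468, 19]);
translate([947, 0, 368]) cube([63, 1468, 19]);
translate([1083, 0, 368]) cube([63, 1468, 19]);
translate([1219, 0, 368]) cube([63, 1468, 19]);
translate([1355, 0, 368]) cube([63, 1468, 19]);
translate([1491, 0, 368]) cube([63, 1468, 19]);
translate([1627, 0, 368]) cube([63, 1468, 19]);
translate([1763, 0, 368]) cube([63, 1468, 19]);
translate([1899, 0, 368]) cube([63, 1468, 19]);


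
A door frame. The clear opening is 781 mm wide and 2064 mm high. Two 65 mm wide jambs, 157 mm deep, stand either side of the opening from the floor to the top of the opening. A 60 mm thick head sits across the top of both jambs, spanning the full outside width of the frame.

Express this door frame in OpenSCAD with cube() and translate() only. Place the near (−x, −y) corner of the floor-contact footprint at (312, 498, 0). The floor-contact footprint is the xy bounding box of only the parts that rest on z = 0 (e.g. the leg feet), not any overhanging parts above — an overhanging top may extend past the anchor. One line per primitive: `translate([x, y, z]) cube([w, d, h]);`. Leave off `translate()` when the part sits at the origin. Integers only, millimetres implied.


translate([312, 498, 0]) cube([65, 157, 2064]);
translate([1158, 498, 0]) cube([65, 157, 2064]);
translate([312, 498, 2064]) cube([911, 157, 60]);


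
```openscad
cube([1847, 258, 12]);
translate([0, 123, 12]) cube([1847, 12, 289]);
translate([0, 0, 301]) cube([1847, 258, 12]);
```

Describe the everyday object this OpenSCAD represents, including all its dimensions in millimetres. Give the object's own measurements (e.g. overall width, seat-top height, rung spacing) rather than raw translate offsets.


An I-beam lying along x, 1847 mm long. Overall section height 313 mm. Two flanges 258 mm wide (y) and 12 mm thick, one on the floor and one at the top; a web 12 mm thick runs between them, centred on the flange width.


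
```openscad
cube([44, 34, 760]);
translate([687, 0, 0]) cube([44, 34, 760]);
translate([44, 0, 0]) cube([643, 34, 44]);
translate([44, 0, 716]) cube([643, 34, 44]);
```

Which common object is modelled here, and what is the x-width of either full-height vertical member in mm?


A picture frame. The border width is 44 mm.

Four thin pieces enclosing a rectangular opening — a picture frame. The two full-height stiles are 760 mm tall; the top rail sits at z = 716 and is 44 mm tall, so the border above the opening is 760 − 716 = 44 mm, matching the stile x-width.


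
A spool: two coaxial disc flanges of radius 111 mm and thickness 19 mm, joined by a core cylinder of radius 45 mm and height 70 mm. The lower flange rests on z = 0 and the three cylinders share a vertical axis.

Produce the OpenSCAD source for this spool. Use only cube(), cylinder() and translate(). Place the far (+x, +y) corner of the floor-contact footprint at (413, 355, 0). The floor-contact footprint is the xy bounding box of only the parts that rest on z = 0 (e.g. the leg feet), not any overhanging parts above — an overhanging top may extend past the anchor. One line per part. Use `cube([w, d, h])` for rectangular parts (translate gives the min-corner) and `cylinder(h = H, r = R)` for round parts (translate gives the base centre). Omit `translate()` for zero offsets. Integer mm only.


translate([302, 244, 0]) cylinder(h = 19, r = 111);
translate([302, 244, 19]) cylinder(h = 70, r = 45);
translate([302, 244, 89]) cylinder(h = 19, r = 111);


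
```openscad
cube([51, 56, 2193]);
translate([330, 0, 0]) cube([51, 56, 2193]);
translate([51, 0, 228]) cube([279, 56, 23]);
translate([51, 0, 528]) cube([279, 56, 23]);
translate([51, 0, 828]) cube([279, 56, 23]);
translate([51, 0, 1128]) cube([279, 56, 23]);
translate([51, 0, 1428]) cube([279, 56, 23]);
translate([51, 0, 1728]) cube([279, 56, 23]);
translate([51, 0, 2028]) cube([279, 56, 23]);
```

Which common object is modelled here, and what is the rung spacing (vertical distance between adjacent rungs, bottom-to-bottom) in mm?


A ladder. The rung spacing is 300 mm.

Two tall 51×56 posts with 7 short bars between them — a ladder. Adjacent rungs sit at z = 228 and z = 528, so the spacing is 528 − 228 = 300 mm.


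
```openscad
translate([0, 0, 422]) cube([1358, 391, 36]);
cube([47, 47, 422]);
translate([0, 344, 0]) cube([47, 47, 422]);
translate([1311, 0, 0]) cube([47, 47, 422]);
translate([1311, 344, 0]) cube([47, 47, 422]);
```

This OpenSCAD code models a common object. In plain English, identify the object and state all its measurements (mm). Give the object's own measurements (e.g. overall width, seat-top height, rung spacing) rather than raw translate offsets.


A bench: a 1358×391 mm seat slab, 36 mm thick, top at z = 458 mm, on four 47×47 mm square legs flush with the seat corners and standing on z = 0.


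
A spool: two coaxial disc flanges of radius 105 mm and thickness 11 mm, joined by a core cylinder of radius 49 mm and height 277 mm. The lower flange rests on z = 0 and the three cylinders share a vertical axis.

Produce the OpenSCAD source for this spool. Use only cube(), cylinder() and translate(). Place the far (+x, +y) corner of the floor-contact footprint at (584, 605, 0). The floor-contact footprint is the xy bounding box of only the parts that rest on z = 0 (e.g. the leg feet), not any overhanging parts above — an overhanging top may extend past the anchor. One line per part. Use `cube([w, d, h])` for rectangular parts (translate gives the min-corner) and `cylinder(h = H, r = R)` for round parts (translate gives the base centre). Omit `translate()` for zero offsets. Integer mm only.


translate([479, 500, 0]) cylinder(h = 11, r = 105);
translate([479, 500, 11]) cylinder(h = 277, r = 49);
translate([479, 500, 288]) cylinder(h = 11, r = 105);


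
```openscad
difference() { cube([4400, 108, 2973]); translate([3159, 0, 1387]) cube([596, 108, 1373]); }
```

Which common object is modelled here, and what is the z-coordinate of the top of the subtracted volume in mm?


A wall with a window opening. The window head height is 2760 mm.

A wall with a rectangular opening subtracted — a window. Sill at z = 1387, opening 1373 mm tall, so the head is at 1387 + 1373 = 2760 mm.


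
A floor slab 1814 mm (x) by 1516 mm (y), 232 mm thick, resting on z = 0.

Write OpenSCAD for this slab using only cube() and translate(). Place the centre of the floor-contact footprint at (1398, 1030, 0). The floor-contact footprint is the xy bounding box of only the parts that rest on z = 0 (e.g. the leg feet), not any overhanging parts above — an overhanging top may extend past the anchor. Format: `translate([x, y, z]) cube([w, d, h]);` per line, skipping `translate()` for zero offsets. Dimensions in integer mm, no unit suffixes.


translate([491, 272, 0]) cube([1814, 1516, 232]);


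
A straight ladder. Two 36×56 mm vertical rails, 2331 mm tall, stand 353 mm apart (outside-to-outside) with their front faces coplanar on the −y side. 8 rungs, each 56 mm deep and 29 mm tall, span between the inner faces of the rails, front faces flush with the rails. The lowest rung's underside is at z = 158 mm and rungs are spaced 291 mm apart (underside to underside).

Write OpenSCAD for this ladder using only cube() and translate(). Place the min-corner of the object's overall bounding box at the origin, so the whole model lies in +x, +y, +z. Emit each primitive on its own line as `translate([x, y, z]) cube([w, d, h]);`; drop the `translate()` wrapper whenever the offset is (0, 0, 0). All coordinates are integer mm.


cube([36, 56, 2331]);
translate([317, 0, 0]) cube([36, 56, 2331]);
translate([36, 0, 158]) cube([281, 56, 29]);
translate([36, 0, 449]) cube([281, 56, 29]);
translate([36, 0, 740]) cube([281, 56, 29]);
translate([36, 0, 1031]) cube([281, 56, 29]);
translate([36, 0, 1322]) cube([281, 56, 29]);
translate([36, 0, 1613]) cube([281, 56, 29]);
translate([36, 0, 1904]) cube([281, 56, 29]);
translate([36, 0, 2195]) cube([281, 56, 29]);


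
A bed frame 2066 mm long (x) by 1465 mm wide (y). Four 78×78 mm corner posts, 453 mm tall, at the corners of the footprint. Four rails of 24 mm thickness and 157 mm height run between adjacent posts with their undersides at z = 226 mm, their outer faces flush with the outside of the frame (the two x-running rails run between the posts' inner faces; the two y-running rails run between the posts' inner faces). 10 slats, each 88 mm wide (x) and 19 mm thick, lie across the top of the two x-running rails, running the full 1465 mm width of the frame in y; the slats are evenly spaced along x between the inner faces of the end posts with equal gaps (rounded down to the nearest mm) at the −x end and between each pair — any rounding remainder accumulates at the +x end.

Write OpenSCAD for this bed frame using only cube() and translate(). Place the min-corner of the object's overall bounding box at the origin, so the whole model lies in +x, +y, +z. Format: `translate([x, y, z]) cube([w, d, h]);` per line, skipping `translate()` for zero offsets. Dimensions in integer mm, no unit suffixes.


// slat z = rail_z + rail_h = 226 + 157 = 383
// slat gap = ⌊(1910 − 10·88) / 11⌋ = 93
cube([78, 78, 453]);
translate([0, 1387, 0]) cube([78, 78, 453]);
translate([1988, 0, 0]) cube([78, 78, 453]);
translate([1988, 1387, 0]) cube([78, 78, 453]);
translate([78, 0, 226]) cube([1910, 24, 157]);
translate([78, 1441, 226]) cube([1910, 24, 157]);
translate([0, 78, 226]) cube([24, 1309, 157]);
translate([2042, 78, 226]) cube([24, 1309, 157]);
translate([171, 0, 383]) cube([88, 1465, 19]);
translate([352, 0, 383]) cube([88, 1465, 19]);
translate([533, 0, 383]) cube([88, 1465, 19]);
translate([714, 0, 383]) cube([88, 1465, 19]);
translate([895, 0, 383]) cube([88, 1465, 19]);
translate([1076, 0, 383]) cube([88, 1465, 19]);
translate([1257, 0, 383]) cube([88, 1465, 19]);
translate([1438, 0, 383]) cube([88, 1465, 19]);
translate([1619, 0, 383]) cube([88, 1465, 19]);
translate([1800, 0, 383]) cube([88, 1465, 19]);


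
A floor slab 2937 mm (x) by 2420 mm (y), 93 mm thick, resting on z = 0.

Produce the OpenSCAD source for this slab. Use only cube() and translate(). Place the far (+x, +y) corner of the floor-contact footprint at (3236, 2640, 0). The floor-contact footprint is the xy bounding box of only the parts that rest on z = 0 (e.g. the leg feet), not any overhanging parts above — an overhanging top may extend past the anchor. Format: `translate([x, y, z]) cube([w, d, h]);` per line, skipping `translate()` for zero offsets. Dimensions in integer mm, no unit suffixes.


translate([299, 220, 0]) cube([2937, 2420, 93]);


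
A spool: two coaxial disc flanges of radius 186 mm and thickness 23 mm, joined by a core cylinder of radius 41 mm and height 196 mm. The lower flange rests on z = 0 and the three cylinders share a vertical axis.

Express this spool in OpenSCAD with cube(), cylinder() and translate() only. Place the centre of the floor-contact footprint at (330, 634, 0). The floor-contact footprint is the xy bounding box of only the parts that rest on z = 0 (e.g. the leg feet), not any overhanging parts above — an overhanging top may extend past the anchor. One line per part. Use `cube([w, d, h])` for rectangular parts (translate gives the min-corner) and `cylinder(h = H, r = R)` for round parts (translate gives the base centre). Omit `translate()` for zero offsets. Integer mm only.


translate([330, 634, 0]) cylinder(h = 23, r = 186);
translate([330, 634, 23]) cylinder(h = 196, r = 41);
translate([330, 634, 219]) cylinder(h = 23, r = 186);


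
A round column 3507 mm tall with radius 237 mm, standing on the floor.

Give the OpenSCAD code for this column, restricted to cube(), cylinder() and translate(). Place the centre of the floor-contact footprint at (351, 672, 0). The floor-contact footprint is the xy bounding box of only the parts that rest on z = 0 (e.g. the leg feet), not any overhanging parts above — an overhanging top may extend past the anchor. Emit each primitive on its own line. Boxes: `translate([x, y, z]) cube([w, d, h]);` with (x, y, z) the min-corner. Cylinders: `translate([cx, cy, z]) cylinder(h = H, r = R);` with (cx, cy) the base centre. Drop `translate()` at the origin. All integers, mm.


translate([351, 672, 0]) cylinder(h = 3507, r = 237);


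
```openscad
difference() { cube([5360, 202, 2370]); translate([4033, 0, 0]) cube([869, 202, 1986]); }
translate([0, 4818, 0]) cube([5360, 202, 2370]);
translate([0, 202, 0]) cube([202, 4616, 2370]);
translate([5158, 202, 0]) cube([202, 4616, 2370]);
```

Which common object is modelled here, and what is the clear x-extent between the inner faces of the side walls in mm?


A single room. The interior width is 4956 mm.

Four walls enclosing a rectangle with a door in the front wall — a room. Outside width 5360 minus two 202 mm walls gives 4956 mm.


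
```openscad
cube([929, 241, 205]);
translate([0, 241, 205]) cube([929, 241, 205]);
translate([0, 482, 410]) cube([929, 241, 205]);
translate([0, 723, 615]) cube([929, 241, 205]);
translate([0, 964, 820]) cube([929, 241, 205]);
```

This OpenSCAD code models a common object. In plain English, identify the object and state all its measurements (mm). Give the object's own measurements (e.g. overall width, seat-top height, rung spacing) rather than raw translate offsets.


A straight staircase of 5 solid steps. Each step is 929 mm wide (x), 241 mm deep (y, the going) and 205 mm tall (the rise). The first step rests on the floor; each subsequent step sits one going further in +y and one rise higher in +z, directly behind and above the previous step with no overlap.


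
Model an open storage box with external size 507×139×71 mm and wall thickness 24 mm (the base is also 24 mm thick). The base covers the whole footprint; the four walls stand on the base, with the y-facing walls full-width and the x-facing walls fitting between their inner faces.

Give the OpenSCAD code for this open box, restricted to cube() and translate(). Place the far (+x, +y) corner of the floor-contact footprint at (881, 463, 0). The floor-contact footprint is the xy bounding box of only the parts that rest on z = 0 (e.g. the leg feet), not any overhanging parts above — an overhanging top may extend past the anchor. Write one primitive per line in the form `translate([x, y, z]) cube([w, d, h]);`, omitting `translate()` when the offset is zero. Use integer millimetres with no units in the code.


translate([374, 324, 0]) cube([507, 139, 24]);
translate([374, 324, 24]) cube([507, 24, 47]);
translate([374, 439, 24]) cube([507, 24, 47]);
translate([374, 348, 24]) cube([24, 91, 47]);
translate([857, 348, 24]) cube([24, 91, 47]);


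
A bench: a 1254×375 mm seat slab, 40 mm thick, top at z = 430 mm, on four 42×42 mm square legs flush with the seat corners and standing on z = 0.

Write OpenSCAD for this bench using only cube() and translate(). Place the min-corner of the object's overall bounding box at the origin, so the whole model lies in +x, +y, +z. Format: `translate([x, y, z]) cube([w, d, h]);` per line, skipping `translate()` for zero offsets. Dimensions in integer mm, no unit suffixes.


// leg_h = 430 − 40 = 390
translate([0, 0, 390]) cube([1254, 375, 40]);
cube([42, 42, 390]);
translate([0, 333, 0]) cube([42, 42, 390]);
translate([1212, 0, 0]) cube([42, 42, 390]);
translate([1212, 333, 0]) cube([42, 42, 390]);


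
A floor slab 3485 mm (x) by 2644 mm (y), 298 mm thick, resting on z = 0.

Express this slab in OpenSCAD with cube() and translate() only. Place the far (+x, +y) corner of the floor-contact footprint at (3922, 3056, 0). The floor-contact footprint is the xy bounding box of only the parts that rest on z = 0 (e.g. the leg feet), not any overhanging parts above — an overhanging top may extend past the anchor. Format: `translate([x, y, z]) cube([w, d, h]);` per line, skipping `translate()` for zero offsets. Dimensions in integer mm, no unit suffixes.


translate([437, 412, 0]) cube([3485, 2644, 298]);


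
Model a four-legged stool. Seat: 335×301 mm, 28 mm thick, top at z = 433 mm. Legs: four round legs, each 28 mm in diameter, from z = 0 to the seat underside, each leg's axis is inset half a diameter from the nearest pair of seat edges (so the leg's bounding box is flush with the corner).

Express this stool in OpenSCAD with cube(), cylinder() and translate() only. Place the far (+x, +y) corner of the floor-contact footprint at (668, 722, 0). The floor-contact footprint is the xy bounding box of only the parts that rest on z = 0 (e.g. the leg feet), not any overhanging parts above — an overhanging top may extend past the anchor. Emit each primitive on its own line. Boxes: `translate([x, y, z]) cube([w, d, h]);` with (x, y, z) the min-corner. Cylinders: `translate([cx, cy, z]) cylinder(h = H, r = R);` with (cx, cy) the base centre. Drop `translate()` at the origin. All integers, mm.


translate([333, 421, 405]) cube([335, 301, 28]);
translate([347, 435, 0]) cylinder(h = 405, r = 14);
translate([654, 435, 0]) cylinder(h = 405, r = 14);
translate([347, 708, 0]) cylinder(h = 405, r = 14);
translate([654, 708, 0]) cylinder(h = 405, r = 14);


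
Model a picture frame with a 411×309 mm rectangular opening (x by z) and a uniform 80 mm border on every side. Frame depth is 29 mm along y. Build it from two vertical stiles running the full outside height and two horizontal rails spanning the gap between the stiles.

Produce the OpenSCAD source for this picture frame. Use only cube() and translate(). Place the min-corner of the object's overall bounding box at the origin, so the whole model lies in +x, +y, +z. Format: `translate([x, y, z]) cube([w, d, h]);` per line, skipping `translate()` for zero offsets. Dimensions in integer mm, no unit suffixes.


cube([80, 29, 469]);
translate([491, 0, 0]) cube([80, 29, 469]);
translate([80, 0, 0]) cube([411, 29, 80]);
translate([80, 0, 389]) cube([411, 29, 80]);


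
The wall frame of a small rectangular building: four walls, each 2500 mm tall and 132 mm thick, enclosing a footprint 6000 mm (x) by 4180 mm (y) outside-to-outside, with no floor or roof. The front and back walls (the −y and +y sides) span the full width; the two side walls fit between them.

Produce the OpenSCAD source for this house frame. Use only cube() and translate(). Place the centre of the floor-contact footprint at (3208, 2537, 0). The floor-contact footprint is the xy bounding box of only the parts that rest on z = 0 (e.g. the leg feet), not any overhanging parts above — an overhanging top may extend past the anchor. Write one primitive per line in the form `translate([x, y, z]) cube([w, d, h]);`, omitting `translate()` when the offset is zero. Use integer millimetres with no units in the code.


translate([208, 447, 0]) cube([6000, 132, 2500]);
translate([208, 4495, 0]) cube([6000, 132, 2500]);
translate([208, 579, 0]) cube([132, 3916, 2500]);
translate([6076, 579, 0]) cube([132, 3916, 2500]);


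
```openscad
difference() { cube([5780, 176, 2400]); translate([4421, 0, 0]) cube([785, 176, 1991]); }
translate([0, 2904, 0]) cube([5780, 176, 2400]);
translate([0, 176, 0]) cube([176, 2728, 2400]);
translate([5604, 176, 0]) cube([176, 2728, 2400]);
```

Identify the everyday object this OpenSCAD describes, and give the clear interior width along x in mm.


A single room. The interior width is 5428 mm.

Four walls enclosing a rectangle with a door in the front wall — a room. Outside width 5780 minus two 176 mm walls gives 5428 mm.


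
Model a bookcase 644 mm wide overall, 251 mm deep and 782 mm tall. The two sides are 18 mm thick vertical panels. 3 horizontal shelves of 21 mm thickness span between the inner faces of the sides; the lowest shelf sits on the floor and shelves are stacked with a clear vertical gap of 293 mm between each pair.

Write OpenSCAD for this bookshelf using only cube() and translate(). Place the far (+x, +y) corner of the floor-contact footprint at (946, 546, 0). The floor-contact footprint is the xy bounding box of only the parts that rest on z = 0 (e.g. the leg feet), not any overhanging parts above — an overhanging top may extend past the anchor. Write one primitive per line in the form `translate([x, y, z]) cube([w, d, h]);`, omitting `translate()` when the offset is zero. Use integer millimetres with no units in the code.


translate([302, 295, 0]) cube([18, 251, 782]);
translate([928, 295, 0]) cube([18, 251, 782]);
translate([320, 295, 0]) cube([608, 251, 21]);
translate([320, 295, 314]) cube([608, 251, 21]);
translate([320, 295, 628]) cube([608, 251, 21]);


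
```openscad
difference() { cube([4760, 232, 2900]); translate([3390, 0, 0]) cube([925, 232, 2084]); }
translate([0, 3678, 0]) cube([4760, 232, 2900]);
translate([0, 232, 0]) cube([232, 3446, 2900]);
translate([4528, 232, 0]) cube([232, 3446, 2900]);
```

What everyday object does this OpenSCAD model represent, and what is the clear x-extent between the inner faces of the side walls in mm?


A single room. The interior width is 4296 mm.

Four walls enclosing a rectangle with a door in the front wall — a room. Outside width 4760 minus two 232 mm walls gives 4296 mm.


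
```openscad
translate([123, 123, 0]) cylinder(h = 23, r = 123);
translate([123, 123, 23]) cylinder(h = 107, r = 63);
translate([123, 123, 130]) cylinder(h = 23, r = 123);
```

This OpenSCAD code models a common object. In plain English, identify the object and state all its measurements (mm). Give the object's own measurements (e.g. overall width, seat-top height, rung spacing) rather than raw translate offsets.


A spool: two coaxial disc flanges of radius 123 mm and thickness 23 mm, joined by a core cylinder of radius 63 mm and height 107 mm. The lower flange rests on z = 0 and the three cylinders share a vertical axis.


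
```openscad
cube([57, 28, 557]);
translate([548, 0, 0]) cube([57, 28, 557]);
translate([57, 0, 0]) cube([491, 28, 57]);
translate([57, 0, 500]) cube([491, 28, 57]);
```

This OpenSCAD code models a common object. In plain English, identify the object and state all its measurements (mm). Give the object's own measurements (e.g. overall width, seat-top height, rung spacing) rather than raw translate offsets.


A rectangular picture frame lying in the x–z plane (depth along y). The opening is 491 mm wide (x) by 443 mm tall (z), surrounded by a border 57 mm wide on all four sides. The frame is 28 mm deep and is made of two full-height vertical stiles with two horizontal rails fitted between them.


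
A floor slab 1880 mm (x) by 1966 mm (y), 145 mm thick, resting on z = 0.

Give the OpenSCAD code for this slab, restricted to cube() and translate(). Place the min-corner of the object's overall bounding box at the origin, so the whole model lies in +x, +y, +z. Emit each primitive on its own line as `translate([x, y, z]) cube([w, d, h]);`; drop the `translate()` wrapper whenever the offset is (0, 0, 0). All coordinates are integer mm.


cube([1880, 1966, 145]);


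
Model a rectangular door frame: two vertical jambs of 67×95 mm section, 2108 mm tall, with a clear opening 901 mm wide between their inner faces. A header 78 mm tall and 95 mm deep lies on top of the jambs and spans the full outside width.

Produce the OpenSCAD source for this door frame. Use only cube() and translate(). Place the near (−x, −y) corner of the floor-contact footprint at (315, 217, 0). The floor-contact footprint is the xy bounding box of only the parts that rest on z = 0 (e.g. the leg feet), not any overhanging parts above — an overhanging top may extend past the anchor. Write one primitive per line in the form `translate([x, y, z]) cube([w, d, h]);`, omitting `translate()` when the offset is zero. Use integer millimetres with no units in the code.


translate([315, 217, 0]) cube([67, 95, 2108]);
translate([1283, 217, 0]) cube([67, 95, 2108]);
translate([315, 217, 2108]) cube([1035, 95, 78]);


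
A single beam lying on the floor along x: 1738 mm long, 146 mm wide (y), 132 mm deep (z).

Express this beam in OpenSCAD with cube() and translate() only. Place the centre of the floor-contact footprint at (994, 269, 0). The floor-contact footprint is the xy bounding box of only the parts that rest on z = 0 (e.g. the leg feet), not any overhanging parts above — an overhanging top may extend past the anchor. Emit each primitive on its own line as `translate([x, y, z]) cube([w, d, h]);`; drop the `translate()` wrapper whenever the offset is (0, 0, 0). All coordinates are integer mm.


translate([125, 196, 0]) cube([1738, 146, 132]);


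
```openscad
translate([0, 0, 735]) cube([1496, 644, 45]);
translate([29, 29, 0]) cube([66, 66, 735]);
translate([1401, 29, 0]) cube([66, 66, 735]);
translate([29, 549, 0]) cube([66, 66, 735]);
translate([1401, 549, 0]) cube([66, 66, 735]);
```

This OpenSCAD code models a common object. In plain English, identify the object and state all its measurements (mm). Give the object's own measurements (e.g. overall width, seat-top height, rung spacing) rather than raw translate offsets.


A table: top 1496 mm (x) × 644 mm (y), 45 mm thick, upper face at z = 780 mm, on four 66×66 mm square legs, each inset 29 mm from the nearest pair of top edges from z = 0 to the bottom of the top.


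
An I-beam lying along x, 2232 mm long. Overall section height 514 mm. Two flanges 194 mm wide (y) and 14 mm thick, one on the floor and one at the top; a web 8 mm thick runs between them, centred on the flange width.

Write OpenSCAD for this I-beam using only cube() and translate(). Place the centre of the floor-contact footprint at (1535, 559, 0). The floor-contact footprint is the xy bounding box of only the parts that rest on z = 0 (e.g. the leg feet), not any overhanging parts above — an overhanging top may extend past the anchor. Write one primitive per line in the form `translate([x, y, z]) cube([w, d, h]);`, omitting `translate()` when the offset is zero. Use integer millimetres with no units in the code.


translate([419, 462, 0]) cube([2232, 194, 14]);
translate([419, 555, 14]) cube([2232, 8, 486]);
translate([419, 462, 500]) cube([2232, 194, 14]);


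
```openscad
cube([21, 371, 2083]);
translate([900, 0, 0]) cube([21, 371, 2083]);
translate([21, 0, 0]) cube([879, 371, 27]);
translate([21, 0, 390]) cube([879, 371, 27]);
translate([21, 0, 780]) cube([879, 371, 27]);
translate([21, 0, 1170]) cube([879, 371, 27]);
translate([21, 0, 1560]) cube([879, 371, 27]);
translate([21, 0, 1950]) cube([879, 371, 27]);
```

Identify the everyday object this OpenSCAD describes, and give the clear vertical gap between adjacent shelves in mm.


A bookshelf. The clear shelf gap is 363 mm.

Two tall side panels with 6 horizontal boards between them — a bookshelf. The first two shelf undersides are at z = 0 and z = 390; with shelf thickness 27, the clear gap is 390 − 0 − 27 = 363 mm.


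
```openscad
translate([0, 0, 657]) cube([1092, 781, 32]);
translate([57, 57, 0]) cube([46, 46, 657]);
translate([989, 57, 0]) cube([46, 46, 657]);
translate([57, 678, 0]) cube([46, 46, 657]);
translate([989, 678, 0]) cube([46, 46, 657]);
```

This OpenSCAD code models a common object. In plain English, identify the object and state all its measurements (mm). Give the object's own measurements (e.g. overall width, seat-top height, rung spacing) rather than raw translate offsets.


A rectangular dining table. The top is 1092×781×32 mm with its upper surface at z = 689 mm. It stands on four 46×46 mm square legs, each inset 57 mm from the nearest pair of top edges, running from the floor to the underside of the top.


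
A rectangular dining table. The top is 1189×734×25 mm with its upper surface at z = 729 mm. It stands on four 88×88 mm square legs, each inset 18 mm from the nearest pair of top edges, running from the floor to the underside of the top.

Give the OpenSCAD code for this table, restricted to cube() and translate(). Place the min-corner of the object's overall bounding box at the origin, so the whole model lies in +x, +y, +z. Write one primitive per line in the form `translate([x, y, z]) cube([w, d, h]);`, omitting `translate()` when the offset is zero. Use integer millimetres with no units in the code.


// leg_h = 729 - 25 = 704
translate([0, 0, 704]) cube([1189, 734, 25]);
translate([18, 18, 0]) cube([88, 88, 704]);
translate([1083, 18, 0]) cube([88, 88, 704]);
translate([18, 628, 0]) cube([88, 88, 704]);
translate([1083, 628, 0]) cube([88, 88, 704]);


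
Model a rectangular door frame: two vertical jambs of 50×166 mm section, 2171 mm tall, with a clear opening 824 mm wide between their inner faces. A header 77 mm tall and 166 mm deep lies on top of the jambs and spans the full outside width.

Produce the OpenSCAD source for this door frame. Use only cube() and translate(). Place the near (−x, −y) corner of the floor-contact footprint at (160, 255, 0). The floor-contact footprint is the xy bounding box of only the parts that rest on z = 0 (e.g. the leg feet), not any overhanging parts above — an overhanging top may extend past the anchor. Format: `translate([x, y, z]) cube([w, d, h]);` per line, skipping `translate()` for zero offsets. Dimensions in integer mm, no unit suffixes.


translate([160, 255, 0]) cube([50, 166, 2171]);
translate([1034, 255, 0]) cube([50, 166, 2171]);
translate([160, 255, 2171]) cube([924, 166, 77]);


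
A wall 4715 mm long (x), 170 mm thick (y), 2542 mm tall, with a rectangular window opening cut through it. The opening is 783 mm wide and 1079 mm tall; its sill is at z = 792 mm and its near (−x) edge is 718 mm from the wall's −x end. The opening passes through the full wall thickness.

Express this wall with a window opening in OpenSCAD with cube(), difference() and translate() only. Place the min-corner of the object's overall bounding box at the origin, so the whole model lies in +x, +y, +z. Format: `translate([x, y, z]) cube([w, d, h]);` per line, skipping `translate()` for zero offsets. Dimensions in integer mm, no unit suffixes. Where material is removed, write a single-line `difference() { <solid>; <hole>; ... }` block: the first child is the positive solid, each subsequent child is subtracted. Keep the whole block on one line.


difference() { cube([4715, 170, 2542]); translate([718, 0, 792]) cube([783, 170, 1079]); }


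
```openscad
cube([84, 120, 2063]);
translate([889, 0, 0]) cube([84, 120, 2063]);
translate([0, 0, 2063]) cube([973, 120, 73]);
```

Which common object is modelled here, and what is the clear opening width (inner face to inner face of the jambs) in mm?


A door frame. The clear opening width is 805 mm.

Two 2063 mm tall posts with a header on top — a door frame. The left jamb is 84 mm wide at x = 0; the right jamb starts at x = 889. The clear opening is 889 − 84 = 805 mm.


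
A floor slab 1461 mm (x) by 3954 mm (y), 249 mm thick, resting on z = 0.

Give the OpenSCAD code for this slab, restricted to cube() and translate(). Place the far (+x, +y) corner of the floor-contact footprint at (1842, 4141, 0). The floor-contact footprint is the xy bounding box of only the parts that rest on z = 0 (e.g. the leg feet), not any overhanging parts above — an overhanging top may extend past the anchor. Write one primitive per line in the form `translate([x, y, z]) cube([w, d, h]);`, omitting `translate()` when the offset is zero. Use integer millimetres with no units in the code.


translate([381, 187, 0]) cube([1461, 3954, 249]);


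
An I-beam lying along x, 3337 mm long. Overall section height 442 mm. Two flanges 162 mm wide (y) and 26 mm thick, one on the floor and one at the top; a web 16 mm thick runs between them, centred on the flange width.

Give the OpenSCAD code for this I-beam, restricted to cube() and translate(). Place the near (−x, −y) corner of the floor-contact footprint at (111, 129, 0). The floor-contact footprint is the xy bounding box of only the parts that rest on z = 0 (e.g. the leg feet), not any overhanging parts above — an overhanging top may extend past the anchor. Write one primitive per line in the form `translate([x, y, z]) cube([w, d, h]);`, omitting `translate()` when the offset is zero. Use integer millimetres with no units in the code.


translate([111, 129, 0]) cube([3337, 162, 26]);
translate([111, 202, 26]) cube([3337, 16, 390]);
translate([111, 129, 416]) cube([3337, 162, 26]);


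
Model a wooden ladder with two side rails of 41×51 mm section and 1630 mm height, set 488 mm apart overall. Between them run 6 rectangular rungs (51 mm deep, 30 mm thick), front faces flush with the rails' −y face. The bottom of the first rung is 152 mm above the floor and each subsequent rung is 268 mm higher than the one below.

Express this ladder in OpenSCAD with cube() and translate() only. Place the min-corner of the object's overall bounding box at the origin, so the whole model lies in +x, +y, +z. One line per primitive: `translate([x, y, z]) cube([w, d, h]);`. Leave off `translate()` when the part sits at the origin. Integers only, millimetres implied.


cube([41, 51, 1630]);
translate([447, 0, 0]) cube([41, 51, 1630]);
translate([41, 0, 152]) cube([406, 51, 30]);
translate([41, 0, 420]) cube([406, 51, 30]);
translate([41, 0, 688]) cube([406, 51, 30]);
translate([41, 0, 956]) cube([406, 51, 30]);
translate([41, 0, 1224]) cube([406, 51, 30]);
translate([41, 0, 1492]) cube([406, 51, 30]);


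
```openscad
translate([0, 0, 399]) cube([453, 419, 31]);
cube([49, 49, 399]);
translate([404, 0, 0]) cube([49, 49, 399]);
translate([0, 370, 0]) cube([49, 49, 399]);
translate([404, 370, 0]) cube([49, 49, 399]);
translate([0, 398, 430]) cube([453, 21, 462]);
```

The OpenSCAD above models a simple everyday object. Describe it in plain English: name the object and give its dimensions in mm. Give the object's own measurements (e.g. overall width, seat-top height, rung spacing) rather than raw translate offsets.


A chair. The seat is a 453×419×31 mm slab with its top at z = 430 mm, on four 49×49 mm corner legs (flush with the seat edges, standing on z = 0). A flat backrest 21 mm thick, 462 mm tall, spans the full seat width and rises from the seat top along its +y edge, rear face flush with the rear of the seat.


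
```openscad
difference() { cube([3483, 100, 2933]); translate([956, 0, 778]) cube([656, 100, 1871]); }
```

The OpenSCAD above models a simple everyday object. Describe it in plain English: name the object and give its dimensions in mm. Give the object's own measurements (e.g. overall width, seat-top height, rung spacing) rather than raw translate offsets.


A wall 3483 mm long (x), 100 mm thick (y), 2933 mm tall, with a rectangular window opening cut through it. The opening is 656 mm wide and 1871 mm tall; its sill is at z = 778 mm and its near (−x) edge is 956 mm from the wall's −x end. The opening passes through the full wall thickness.


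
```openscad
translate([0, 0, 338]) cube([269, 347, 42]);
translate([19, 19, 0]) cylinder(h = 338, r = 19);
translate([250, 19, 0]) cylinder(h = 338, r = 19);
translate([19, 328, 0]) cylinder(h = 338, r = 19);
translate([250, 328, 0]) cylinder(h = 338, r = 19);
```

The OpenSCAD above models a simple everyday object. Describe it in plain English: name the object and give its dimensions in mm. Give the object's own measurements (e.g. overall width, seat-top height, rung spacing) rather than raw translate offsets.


A four-legged stool. The seat is a 269×347×42 mm slab whose top surface is at z = 380 mm; four round legs, each 38 mm in diameter, run from the floor (z = 0) to the underside of the seat, each leg's axis is inset half a diameter from the nearest pair of seat edges (so the leg's bounding box is flush with the corner).


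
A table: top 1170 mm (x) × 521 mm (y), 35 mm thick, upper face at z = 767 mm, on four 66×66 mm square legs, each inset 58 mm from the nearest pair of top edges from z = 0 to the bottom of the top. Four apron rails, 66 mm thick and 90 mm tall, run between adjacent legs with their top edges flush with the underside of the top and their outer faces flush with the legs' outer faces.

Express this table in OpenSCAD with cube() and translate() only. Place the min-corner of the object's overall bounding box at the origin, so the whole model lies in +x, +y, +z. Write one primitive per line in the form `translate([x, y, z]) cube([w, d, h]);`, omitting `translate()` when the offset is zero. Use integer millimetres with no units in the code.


translate([0, 0, 732]) cube([1170, 521, 35]);
translate([58, 58, 0]) cube([66, 66, 732]);
translate([1046, 58, 0]) cube([66, 66, 732]);
translate([58, 397, 0]) cube([66, 66, 732]);
translate([1046, 397, 0]) cube([66, 66, 732]);
translate([124, 58, 642]) cube([922, 66, 90]);
translate([124, 397, 642]) cube([922, 66, 90]);
translate([58, 124, 642]) cube([66, 273, 90]);
translate([1046, 124, 642]) cube([66, 273, 90]);
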